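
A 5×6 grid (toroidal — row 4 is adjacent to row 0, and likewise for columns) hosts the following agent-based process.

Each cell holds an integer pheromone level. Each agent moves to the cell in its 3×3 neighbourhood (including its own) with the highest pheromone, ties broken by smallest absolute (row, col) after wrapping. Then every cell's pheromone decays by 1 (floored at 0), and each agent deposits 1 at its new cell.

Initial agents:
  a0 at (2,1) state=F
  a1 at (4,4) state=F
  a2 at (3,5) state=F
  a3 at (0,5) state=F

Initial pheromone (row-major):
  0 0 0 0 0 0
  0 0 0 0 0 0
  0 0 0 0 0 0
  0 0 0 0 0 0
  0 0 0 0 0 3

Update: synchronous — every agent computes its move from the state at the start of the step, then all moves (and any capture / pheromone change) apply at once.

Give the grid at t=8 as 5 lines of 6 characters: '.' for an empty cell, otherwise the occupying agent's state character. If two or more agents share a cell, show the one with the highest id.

......
F.....
......
......
.....F

t=1: a0@(1,0) a1@(4,5) a2@(4,5) a3@(4,5) | pheromone: 0 0 0 0 0 0 / 1 0 0 0 0 0 / 0 0 0 0 0 0 / 0 0 0 0 0 0 / 0 0 0 0 0 5
t=2: a0@(1,0) a1@(4,5) a2@(4,5) a3@(4,5) | pheromone: 0 0 0 0 0 0 / 1 0 0 0 0 0 / 0 0 0 0 0 0 / 0 0 0 0 0 0 / 0 0 0 0 0 7
t=3: a0@(1,0) a1@(4,5) a2@(4,5) a3@(4,5) | pheromone: 0 0 0 0 0 0 / 1 0 0 0 0 0 / 0 0 0 0 0 0 / 0 0 0 0 0 0 / 0 0 0 0 0 9
t=4: a0@(1,0) a1@(4,5) a2@(4,5) a3@(4,5) | pheromone: 0 0 0 0 0 0 / 1 0 0 0 0 0 / 0 0 0 0 0 0 / 0 0 0 0 0 0 / 0 0 0 0 0 11
t=5: a0@(1,0) a1@(4,5) a2@(4,5) a3@(4,5) | pheromone: 0 0 0 0 0 0 / 1 0 0 0 0 0 / 0 0 0 0 0 0 / 0 0 0 0 0 0 / 0 0 0 0 0 13
t=6: a0@(1,0) a1@(4,5) a2@(4,5) a3@(4,5) | pheromone: 0 0 0 0 0 0 / 1 0 0 0 0 0 / 0 0 0 0 0 0 / 0 0 0 0 0 0 / 0 0 0 0 0 15
t=7: a0@(1,0) a1@(4,5) a2@(4,5) a3@(4,5) | pheromone: 0 0 0 0 0 0 / 1 0 0 0 0 0 / 0 0 0 0 0 0 / 0 0 0 0 0 0 / 0 0 0 0 0 17
t=8: a0@(1,0) a1@(4,5) a2@(4,5) a3@(4,5) | pheromone: 0 0 0 0 0 0 / 1 0 0 0 0 0 / 0 0 0 0 0 0 / 0 0 0 0 0 0 / 0 0 0 0 0 19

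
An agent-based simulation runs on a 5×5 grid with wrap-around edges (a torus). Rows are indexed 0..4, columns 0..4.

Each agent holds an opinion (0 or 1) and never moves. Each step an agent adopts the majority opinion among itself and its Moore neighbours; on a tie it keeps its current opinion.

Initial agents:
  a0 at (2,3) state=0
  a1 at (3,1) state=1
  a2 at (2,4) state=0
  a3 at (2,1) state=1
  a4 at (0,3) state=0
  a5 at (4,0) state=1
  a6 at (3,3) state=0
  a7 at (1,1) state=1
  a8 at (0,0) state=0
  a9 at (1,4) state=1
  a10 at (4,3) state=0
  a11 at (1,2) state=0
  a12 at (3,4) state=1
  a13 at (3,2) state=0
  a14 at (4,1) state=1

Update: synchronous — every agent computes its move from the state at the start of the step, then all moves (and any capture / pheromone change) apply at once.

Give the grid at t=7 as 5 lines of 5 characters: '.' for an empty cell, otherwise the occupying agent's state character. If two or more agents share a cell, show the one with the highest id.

1..0.
.10.0
.1.00
.1000
11.0.

t=1: a0@(2,3):0 a1@(3,1):1 a2@(2,4):0 a3@(2,1):1 a4@(0,3):0 a5@(4,0):1 a6@(3,3):0 a7@(1,1):1 a8@(0,0):1 a9@(1,4):0 a10@(4,3):0 a11@(1,2):0 a12@(3,4):0 a13@(3,2):0 a14@(4,1):1
t=2: (unchanged — steady state)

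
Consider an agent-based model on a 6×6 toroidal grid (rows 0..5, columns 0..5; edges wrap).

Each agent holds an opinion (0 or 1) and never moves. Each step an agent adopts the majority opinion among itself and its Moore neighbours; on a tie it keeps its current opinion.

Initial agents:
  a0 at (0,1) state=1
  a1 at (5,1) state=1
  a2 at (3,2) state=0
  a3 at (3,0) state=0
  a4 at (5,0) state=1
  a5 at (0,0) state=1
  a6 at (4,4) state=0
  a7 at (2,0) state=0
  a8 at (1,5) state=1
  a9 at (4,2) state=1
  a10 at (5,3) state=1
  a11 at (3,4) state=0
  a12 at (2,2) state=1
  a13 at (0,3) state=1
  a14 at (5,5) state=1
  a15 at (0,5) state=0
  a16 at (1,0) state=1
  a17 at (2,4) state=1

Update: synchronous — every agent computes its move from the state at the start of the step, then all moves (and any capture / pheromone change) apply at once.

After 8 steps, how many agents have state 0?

4

t=1: a0@(0,1):1 a1@(5,1):1 a2@(3,2):1 a3@(3,0):0 a4@(5,0):1 a5@(0,0):1 a6@(4,4):0 a7@(2,0):0 a8@(1,5):1 a9@(4,2):1 a10@(5,3):1 a11@(3,4):0 a12@(2,2):1 a13@(0,3):1 a14@(5,5):1 a15@(0,5):1 a16@(1,0):1 a17@(2,4):1
t=2: (unchanged — steady state)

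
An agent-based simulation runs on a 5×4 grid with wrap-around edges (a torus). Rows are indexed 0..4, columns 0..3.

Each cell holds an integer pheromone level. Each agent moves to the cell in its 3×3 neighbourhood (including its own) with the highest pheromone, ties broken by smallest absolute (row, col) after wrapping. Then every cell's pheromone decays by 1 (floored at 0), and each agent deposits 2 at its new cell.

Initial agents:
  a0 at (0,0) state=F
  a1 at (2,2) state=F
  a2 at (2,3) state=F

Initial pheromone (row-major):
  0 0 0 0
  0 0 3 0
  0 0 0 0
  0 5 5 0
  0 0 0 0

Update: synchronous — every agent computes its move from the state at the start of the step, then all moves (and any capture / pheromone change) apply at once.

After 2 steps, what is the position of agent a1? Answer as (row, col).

t=1: a0@(0,0) a1@(3,1) a2@(3,2) | pheromone: 2 0 0 0 / 0 0 2 0 / 0 0 0 0 / 0 6 6 0 / 0 0 0 0
t=2: a0@(0,0) a1@(3,1) a2@(3,1) | pheromone: 3 0 0 0 / 0 0 1 0 / 0 0 0 0 / 0 9 5 0 / 0 0 0 0

(3, 1)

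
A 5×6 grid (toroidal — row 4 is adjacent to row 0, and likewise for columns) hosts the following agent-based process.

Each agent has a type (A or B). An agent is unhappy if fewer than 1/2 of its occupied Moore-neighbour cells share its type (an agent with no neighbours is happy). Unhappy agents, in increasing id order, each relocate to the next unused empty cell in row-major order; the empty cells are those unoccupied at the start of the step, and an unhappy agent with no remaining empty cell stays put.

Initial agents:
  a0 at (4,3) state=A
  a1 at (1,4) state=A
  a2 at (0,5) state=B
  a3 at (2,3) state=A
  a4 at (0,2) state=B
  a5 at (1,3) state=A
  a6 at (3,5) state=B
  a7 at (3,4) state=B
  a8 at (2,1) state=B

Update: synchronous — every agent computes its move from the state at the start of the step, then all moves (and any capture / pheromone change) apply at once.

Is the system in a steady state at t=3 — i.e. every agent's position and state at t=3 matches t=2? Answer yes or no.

yes

t=1: a0@(0,0):A a1@(1,4):A a2@(0,1):B a3@(2,3):A a4@(0,3):B a5@(1,3):A a6@(3,5):B a7@(0,4):B a8@(2,1):B
t=2: a0@(0,2):A a1@(1,4):A a2@(0,5):B a3@(2,3):A a4@(1,0):B a5@(1,3):A a6@(3,5):B a7@(1,1):B a8@(2,1):B
t=3: (unchanged — steady state)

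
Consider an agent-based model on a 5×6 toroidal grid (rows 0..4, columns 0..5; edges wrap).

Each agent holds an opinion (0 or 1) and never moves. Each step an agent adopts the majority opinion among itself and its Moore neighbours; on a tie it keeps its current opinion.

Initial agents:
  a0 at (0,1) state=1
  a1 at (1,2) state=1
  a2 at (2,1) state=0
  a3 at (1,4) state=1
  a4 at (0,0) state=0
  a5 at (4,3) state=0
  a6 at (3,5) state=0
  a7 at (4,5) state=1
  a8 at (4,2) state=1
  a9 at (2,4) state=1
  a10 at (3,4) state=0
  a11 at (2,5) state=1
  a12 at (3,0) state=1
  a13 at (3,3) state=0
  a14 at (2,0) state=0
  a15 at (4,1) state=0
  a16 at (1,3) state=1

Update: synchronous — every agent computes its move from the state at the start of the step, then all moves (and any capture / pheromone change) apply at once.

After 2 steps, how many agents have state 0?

11

t=1: a0@(0,1):1 a1@(1,2):1 a2@(2,1):0 a3@(1,4):1 a4@(0,0):0 a5@(4,3):0 a6@(3,5):1 a7@(4,5):0 a8@(4,2):0 a9@(2,4):1 a10@(3,4):0 a11@(2,5):1 a12@(3,0):0 a13@(3,3):0 a14@(2,0):0 a15@(4,1):1 a16@(1,3):1
t=2: a0@(0,1):1 a1@(1,2):1 a2@(2,1):0 a3@(1,4):1 a4@(0,0):0 a5@(4,3):0 a6@(3,5):0 a7@(4,5):0 a8@(4,2):0 a9@(2,4):1 a10@(3,4):0 a11@(2,5):1 a12@(3,0):0 a13@(3,3):0 a14@(2,0):0 a15@(4,1):0 a16@(1,3):1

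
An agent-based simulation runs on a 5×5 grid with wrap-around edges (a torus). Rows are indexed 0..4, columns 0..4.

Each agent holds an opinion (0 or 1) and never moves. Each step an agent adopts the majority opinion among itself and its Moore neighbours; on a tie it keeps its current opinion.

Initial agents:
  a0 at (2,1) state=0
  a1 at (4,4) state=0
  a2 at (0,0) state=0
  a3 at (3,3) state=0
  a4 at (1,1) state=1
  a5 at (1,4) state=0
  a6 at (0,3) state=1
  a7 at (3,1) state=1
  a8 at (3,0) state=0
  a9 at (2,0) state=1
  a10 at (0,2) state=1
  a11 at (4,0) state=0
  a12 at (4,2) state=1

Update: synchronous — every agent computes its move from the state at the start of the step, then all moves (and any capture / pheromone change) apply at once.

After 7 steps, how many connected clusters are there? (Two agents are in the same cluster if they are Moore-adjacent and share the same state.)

2

t=1: a0@(2,1):1 a1@(4,4):0 a2@(0,0):0 a3@(3,3):0 a4@(1,1):1 a5@(1,4):0 a6@(0,3):1 a7@(3,1):1 a8@(3,0):0 a9@(2,0):1 a10@(0,2):1 a11@(4,0):0 a12@(4,2):1
t=2: (unchanged — steady state)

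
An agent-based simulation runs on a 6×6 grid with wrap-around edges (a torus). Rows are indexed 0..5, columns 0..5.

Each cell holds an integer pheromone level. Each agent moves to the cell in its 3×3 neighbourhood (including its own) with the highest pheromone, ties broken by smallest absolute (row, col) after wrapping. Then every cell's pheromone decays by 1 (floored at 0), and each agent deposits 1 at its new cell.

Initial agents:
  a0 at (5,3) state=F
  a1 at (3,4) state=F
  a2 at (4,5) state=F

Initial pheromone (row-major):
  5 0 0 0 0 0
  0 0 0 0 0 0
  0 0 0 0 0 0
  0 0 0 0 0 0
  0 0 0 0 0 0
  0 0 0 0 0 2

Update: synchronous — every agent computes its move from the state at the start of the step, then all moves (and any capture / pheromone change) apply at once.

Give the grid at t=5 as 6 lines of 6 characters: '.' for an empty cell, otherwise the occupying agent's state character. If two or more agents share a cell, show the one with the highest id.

F.F...
......
...F..
......
......
......

t=1: a0@(0,2) a1@(2,3) a2@(5,5) | pheromone: 4 0 1 0 0 0 / 0 0 0 0 0 0 / 0 0 0 1 0 0 / 0 0 0 0 0 0 / 0 0 0 0 0 0 / 0 0 0 0 0 2
t=2: a0@(0,2) a1@(2,3) a2@(0,0) | pheromone: 4 0 1 0 0 0 / 0 0 0 0 0 0 / 0 0 0 1 0 0 / 0 0 0 0 0 0 / 0 0 0 0 0 0 / 0 0 0 0 0 1
t=3: a0@(0,2) a1@(2,3) a2@(0,0) | pheromone: 4 0 1 0 0 0 / 0 0 0 0 0 0 / 0 0 0 1 0 0 / 0 0 0 0 0 0 / 0 0 0 0 0 0 / 0 0 0 0 0 0
t=4: (unchanged — steady state)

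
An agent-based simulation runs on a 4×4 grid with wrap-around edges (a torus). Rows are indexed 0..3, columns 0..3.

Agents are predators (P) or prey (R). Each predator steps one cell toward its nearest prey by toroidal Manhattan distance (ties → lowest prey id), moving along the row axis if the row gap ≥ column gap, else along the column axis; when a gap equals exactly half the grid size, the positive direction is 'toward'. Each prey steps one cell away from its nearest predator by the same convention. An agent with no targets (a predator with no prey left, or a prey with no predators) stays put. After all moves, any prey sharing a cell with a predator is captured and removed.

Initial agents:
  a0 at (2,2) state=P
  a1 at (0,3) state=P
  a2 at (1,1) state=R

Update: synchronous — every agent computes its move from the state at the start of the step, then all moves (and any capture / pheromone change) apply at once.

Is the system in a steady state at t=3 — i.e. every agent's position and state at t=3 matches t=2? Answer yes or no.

t=1: a0@(1,2):P a1@(0,0):P a2@(0,1):R
t=2: a0@(0,2):P a1@(0,1):P
t=3: (unchanged — steady state)

yes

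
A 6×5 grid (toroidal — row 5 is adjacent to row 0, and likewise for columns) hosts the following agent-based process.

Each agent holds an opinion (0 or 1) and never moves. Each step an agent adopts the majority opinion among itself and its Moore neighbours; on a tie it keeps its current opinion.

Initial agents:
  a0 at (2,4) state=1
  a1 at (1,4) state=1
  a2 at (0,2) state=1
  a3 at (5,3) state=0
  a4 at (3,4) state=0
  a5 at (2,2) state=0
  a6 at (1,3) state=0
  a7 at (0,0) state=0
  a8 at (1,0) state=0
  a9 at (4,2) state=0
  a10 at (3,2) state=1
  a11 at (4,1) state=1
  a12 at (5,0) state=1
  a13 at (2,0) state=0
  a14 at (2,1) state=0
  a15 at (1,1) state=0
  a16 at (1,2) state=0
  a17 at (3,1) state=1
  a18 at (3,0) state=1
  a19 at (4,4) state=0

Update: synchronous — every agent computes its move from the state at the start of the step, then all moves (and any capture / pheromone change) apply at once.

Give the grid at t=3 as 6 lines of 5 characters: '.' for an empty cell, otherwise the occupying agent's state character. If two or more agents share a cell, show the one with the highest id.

t=1: a0@(2,4):0 a1@(1,4):0 a2@(0,2):0 a3@(5,3):0 a4@(3,4):0 a5@(2,2):0 a6@(1,3):0 a7@(0,0):0 a8@(1,0):0 a9@(4,2):1 a10@(3,2):1 a11@(4,1):1 a12@(5,0):1 a13@(2,0):0 a14@(2,1):0 a15@(1,1):0 a16@(1,2):0 a17@(3,1):1 a18@(3,0):1 a19@(4,4):0
t=2: a0@(2,4):0 a1@(1,4):0 a2@(0,2):0 a3@(5,3):0 a4@(3,4):0 a5@(2,2):0 a6@(1,3):0 a7@(0,0):0 a8@(1,0):0 a9@(4,2):1 a10@(3,2):1 a11@(4,1):1 a12@(5,0):1 a13@(2,0):0 a14@(2,1):0 a15@(1,1):0 a16@(1,2):0 a17@(3,1):1 a18@(3,0):0 a19@(4,4):0
t=3: (unchanged — steady state)

0.0..
00000
000.0
011.0
.11.0
1..0.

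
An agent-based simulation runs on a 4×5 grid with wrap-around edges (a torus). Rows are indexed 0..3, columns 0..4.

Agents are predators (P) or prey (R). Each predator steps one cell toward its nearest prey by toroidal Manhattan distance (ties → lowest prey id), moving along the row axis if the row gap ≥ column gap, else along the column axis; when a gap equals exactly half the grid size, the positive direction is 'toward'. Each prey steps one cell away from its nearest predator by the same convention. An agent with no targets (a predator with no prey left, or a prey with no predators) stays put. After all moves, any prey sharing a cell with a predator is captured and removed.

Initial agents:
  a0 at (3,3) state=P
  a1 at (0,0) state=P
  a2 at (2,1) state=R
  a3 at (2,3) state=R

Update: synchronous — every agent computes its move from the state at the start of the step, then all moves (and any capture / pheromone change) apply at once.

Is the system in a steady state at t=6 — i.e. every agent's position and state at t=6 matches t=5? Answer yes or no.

no

t=1: a0@(2,3):P a1@(1,0):P a2@(2,0):R a3@(1,3):R
t=2: a0@(1,3):P a1@(2,0):P a2@(3,0):R a3@(0,3):R
t=3: a0@(0,3):P a1@(3,0):P a2@(0,0):R a3@(3,3):R
t=4: a0@(3,3):P a1@(0,0):P a2@(1,0):R a3@(2,3):R
t=5: a0@(2,3):P a1@(1,0):P a2@(2,0):R a3@(1,3):R
t=6: a0@(1,3):P a1@(2,0):P a2@(3,0):R a3@(0,3):R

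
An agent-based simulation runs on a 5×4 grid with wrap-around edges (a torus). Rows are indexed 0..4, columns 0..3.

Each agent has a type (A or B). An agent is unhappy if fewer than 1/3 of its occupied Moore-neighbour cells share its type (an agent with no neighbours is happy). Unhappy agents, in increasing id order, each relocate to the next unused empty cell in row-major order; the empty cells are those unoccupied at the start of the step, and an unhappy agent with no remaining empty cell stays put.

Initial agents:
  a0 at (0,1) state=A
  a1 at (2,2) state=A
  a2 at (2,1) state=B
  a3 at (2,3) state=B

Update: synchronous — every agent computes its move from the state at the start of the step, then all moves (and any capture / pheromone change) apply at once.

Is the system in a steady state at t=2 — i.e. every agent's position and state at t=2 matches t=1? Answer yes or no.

t=1: a0@(0,1):A a1@(0,0):A a2@(0,2):B a3@(0,3):B
t=2: (unchanged — steady state)

yes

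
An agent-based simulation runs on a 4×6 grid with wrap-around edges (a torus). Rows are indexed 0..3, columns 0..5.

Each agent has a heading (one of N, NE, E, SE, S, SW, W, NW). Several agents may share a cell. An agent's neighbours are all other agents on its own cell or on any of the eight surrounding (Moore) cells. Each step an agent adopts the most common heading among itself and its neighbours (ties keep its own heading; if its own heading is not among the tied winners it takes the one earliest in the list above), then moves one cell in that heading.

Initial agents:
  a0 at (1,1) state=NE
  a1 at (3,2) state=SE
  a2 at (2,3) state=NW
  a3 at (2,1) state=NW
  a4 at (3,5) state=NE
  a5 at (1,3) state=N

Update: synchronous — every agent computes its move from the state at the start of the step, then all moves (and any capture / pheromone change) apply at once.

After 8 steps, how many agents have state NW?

t=1: a0@(0,2):NE a1@(2,1):NW a2@(1,2):NW a3@(1,0):NW a4@(2,0):NE a5@(0,3):N
t=2: a0@(3,3):NE a1@(1,0):NW a2@(0,1):NW a3@(0,5):NW a4@(1,5):NW a5@(3,3):N
t=3: a0@(2,4):NE a1@(0,5):NW a2@(3,0):NW a3@(3,4):NW a4@(0,4):NW a5@(2,3):N
t=4: a0@(1,5):NE a1@(3,4):NW a2@(2,5):NW a3@(2,3):NW a4@(3,3):NW a5@(1,3):N
t=5: a0@(0,0):NE a1@(2,3):NW a2@(1,4):NW a3@(1,2):NW a4@(2,2):NW a5@(0,3):N
t=6: a0@(3,1):NE a1@(1,2):NW a2@(0,3):NW a3@(0,1):NW a4@(1,1):NW a5@(3,2):NW
t=7: a0@(2,0):NW a1@(0,1):NW a2@(3,2):NW a3@(3,0):NW a4@(0,0):NW a5@(2,1):NW
t=8: a0@(1,5):NW a1@(3,0):NW a2@(2,1):NW a3@(2,5):NW a4@(3,5):NW a5@(1,0):NW

6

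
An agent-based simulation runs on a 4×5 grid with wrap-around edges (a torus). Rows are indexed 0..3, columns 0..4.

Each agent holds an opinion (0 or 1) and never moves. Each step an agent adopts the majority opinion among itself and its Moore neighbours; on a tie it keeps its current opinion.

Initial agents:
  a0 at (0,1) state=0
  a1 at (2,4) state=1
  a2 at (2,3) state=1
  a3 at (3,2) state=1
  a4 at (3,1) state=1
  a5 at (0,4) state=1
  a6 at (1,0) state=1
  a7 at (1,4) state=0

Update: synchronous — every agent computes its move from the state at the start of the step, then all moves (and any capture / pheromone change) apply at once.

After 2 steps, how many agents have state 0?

0

t=1: a0@(0,1):1 a1@(2,4):1 a2@(2,3):1 a3@(3,2):1 a4@(3,1):1 a5@(0,4):1 a6@(1,0):1 a7@(1,4):1
t=2: (unchanged — steady state)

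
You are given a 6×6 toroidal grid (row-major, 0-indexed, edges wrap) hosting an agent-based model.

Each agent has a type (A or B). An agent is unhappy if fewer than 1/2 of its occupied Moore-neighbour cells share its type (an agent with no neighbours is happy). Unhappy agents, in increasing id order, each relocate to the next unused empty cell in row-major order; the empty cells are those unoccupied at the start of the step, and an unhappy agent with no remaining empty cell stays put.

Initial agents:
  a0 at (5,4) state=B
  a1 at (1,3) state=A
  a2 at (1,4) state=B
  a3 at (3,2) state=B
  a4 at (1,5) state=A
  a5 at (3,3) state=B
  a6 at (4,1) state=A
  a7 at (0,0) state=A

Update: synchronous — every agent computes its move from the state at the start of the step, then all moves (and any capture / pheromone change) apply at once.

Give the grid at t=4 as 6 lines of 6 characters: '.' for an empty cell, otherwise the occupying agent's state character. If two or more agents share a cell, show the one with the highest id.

t=1: a0@(5,4):B a1@(0,1):A a2@(0,2):B a3@(3,2):B a4@(1,5):A a5@(3,3):B a6@(0,3):A a7@(0,0):A
t=2: a0@(0,4):B a1@(0,1):A a2@(0,5):B a3@(3,2):B a4@(1,5):A a5@(3,3):B a6@(1,0):A a7@(0,0):A
t=3: a0@(0,4):B a1@(0,1):A a2@(0,2):B a3@(3,2):B a4@(1,5):A a5@(3,3):B a6@(1,0):A a7@(0,0):A
t=4: a0@(0,3):B a1@(0,1):A a2@(0,5):B a3@(3,2):B a4@(1,5):A a5@(3,3):B a6@(1,0):A a7@(0,0):A

AA.B.B
A....A
......
..BB..
......
......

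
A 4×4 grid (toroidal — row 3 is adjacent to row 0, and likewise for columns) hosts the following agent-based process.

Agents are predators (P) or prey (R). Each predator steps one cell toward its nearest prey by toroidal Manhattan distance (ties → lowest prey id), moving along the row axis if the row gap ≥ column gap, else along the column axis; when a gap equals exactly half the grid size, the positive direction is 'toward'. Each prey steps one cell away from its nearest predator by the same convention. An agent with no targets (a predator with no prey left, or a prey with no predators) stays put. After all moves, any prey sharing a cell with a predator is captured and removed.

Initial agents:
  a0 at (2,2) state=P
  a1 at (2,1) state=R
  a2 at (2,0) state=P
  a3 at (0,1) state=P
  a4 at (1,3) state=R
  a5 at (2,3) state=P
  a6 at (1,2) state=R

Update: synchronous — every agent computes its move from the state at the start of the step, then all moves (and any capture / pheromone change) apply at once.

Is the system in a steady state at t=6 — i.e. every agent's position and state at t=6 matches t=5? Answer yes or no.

t=1: a0@(2,1):P a1@(2,0):R a2@(2,1):P a3@(1,1):P a4@(0,3):R a5@(1,3):P a6@(0,2):R
t=2: a0@(2,0):P a1@(2,3):R a2@(2,0):P a3@(2,1):P a4@(3,3):R a5@(0,3):P a6@(3,2):R
t=3: a0@(2,3):P a2@(2,3):P a3@(2,2):P a5@(3,3):P a6@(0,2):R
t=4: a0@(3,3):P a2@(3,3):P a3@(3,2):P a5@(0,3):P
t=5: (unchanged — steady state)

yes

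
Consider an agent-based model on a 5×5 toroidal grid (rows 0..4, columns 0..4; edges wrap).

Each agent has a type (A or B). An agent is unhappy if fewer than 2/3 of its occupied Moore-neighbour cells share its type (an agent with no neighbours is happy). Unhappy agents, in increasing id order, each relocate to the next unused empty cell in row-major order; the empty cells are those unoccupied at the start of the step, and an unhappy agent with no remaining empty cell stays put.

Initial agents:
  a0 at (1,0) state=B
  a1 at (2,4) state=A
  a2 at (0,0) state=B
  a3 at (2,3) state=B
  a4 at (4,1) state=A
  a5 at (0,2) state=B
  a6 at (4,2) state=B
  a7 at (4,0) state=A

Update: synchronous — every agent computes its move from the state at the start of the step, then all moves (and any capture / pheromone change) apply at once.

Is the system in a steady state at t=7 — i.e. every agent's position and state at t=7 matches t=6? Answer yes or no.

t=1: a0@(0,1):B a1@(0,3):A a2@(0,4):B a3@(1,1):B a4@(1,2):A a5@(1,3):B a6@(1,4):B a7@(2,0):A
t=2: a0@(0,0):B a1@(0,2):A a2@(0,4):B a3@(1,0):B a4@(2,1):A a5@(2,2):B a6@(2,3):B a7@(2,4):A
t=3: a0@(0,0):B a1@(0,2):A a2@(0,4):B a3@(0,1):B a4@(0,3):A a5@(1,1):B a6@(1,2):B a7@(1,3):A
t=4: a0@(0,0):B a1@(1,0):A a2@(1,4):B a3@(0,1):B a4@(2,0):A a5@(1,1):B a6@(2,1):B a7@(2,2):A
t=5: a0@(0,0):B a1@(0,2):A a2@(0,3):B a3@(0,1):B a4@(0,4):A a5@(1,2):B a6@(1,3):B a7@(2,3):A
t=6: a0@(1,0):B a1@(1,1):A a2@(1,4):B a3@(0,1):B a4@(2,0):A a5@(2,1):B a6@(2,2):B a7@(2,4):A
t=7: a0@(0,0):B a1@(0,2):A a2@(0,3):B a3@(0,4):B a4@(1,2):A a5@(1,3):B a6@(2,3):B a7@(3,0):A

no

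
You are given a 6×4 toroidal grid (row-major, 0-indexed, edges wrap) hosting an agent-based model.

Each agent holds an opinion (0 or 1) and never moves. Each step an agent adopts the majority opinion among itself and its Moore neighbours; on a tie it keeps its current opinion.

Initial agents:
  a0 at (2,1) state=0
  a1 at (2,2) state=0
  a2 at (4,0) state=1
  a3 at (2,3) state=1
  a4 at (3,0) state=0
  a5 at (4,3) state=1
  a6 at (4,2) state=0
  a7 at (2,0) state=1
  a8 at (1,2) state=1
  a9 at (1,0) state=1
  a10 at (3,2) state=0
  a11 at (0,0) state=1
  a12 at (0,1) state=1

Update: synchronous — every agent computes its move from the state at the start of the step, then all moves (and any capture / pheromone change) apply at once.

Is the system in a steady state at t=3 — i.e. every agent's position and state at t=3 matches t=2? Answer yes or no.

t=1: a0@(2,1):0 a1@(2,2):0 a2@(4,0):1 a3@(2,3):1 a4@(3,0):1 a5@(4,3):0 a6@(4,2):0 a7@(2,0):1 a8@(1,2):1 a9@(1,0):1 a10@(3,2):0 a11@(0,0):1 a12@(0,1):1
t=2: a0@(2,1):1 a1@(2,2):0 a2@(4,0):1 a3@(2,3):1 a4@(3,0):1 a5@(4,3):0 a6@(4,2):0 a7@(2,0):1 a8@(1,2):1 a9@(1,0):1 a10@(3,2):0 a11@(0,0):1 a12@(0,1):1
t=3: a0@(2,1):1 a1@(2,2):1 a2@(4,0):1 a3@(2,3):1 a4@(3,0):1 a5@(4,3):0 a6@(4,2):0 a7@(2,0):1 a8@(1,2):1 a9@(1,0):1 a10@(3,2):0 a11@(0,0):1 a12@(0,1):1

no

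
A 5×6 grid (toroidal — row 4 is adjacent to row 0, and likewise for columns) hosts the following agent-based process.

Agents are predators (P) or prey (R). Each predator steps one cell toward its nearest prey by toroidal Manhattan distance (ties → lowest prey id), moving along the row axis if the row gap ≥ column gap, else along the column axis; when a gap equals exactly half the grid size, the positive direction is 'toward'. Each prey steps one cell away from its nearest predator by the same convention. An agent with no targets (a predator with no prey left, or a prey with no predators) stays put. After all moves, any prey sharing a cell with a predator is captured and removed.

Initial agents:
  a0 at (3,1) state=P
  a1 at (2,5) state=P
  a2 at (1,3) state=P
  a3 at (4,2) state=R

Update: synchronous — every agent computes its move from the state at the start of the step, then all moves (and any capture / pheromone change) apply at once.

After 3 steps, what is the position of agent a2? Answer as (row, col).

(0, 2)

t=1: a0@(4,1):P a1@(2,0):P a2@(0,3):P a3@(0,2):R
t=2: a0@(0,1):P a1@(1,0):P a2@(0,2):P
t=3: (unchanged — steady state)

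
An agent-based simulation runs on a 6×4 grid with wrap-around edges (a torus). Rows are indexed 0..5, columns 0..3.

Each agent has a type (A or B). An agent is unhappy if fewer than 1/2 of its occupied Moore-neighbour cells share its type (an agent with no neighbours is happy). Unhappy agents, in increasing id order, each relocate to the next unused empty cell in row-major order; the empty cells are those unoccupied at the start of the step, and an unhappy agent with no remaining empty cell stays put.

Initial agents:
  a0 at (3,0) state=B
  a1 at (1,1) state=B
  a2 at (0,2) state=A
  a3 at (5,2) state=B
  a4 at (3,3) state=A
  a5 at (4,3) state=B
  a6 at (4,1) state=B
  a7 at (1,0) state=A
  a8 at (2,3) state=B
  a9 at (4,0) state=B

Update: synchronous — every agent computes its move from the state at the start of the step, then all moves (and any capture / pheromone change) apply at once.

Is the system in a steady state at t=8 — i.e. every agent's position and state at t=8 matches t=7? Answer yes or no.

t=1: a0@(3,0):B a1@(0,0):B a2@(0,1):A a3@(5,2):B a4@(0,3):A a5@(4,3):B a6@(4,1):B a7@(1,2):A a8@(1,3):B a9@(4,0):B
t=2: a0@(3,0):B a1@(0,2):B a2@(1,0):A a3@(5,2):B a4@(1,1):A a5@(4,3):B a6@(4,1):B a7@(1,2):A a8@(2,0):B a9@(4,0):B
t=3: a0@(3,0):B a1@(0,0):B a2@(1,0):A a3@(5,2):B a4@(1,1):A a5@(4,3):B a6@(4,1):B a7@(1,2):A a8@(0,1):B a9@(4,0):B
t=4: a0@(3,0):B a1@(0,2):B a2@(0,3):A a3@(5,2):B a4@(1,1):A a5@(4,3):B a6@(4,1):B a7@(1,2):A a8@(1,3):B a9@(4,0):B
t=5: a0@(3,0):B a1@(0,0):B a2@(0,1):A a3@(5,2):B a4@(1,1):A a5@(4,3):B a6@(4,1):B a7@(1,2):A a8@(1,0):B a9@(4,0):B
t=6: a0@(3,0):B a1@(0,2):B a2@(0,3):A a3@(5,2):B a4@(1,1):A a5@(4,3):B a6@(4,1):B a7@(1,2):A a8@(1,3):B a9@(4,0):B
t=7: a0@(3,0):B a1@(0,0):B a2@(0,1):A a3@(5,2):B a4@(1,1):A a5@(4,3):B a6@(4,1):B a7@(1,2):A a8@(1,0):B a9@(4,0):B
t=8: a0@(3,0):B a1@(0,2):B a2@(0,3):A a3@(5,2):B a4@(1,1):A a5@(4,3):B a6@(4,1):B a7@(1,2):A a8@(1,3):B a9@(4,0):B

no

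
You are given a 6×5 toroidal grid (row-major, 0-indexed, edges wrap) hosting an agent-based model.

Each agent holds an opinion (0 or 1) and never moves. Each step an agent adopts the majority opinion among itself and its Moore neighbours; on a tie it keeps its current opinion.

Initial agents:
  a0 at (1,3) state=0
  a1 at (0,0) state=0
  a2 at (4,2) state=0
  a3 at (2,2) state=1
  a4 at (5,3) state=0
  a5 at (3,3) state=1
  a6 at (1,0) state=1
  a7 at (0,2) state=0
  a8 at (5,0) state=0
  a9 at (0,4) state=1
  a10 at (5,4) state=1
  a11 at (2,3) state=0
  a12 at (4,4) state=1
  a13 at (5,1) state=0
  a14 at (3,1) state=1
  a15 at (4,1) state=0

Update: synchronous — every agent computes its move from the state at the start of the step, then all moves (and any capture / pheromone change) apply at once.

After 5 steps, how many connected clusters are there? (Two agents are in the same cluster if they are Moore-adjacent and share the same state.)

t=1: a0@(1,3):0 a1@(0,0):0 a2@(4,2):0 a3@(2,2):1 a4@(5,3):0 a5@(3,3):1 a6@(1,0):1 a7@(0,2):0 a8@(5,0):0 a9@(0,4):0 a10@(5,4):1 a11@(2,3):0 a12@(4,4):1 a13@(5,1):0 a14@(3,1):1 a15@(4,1):0
t=2: a0@(1,3):0 a1@(0,0):0 a2@(4,2):0 a3@(2,2):1 a4@(5,3):0 a5@(3,3):1 a6@(1,0):0 a7@(0,2):0 a8@(5,0):0 a9@(0,4):0 a10@(5,4):0 a11@(2,3):0 a12@(4,4):1 a13@(5,1):0 a14@(3,1):1 a15@(4,1):0
t=3: a0@(1,3):0 a1@(0,0):0 a2@(4,2):0 a3@(2,2):1 a4@(5,3):0 a5@(3,3):1 a6@(1,0):0 a7@(0,2):0 a8@(5,0):0 a9@(0,4):0 a10@(5,4):0 a11@(2,3):0 a12@(4,4):0 a13@(5,1):0 a14@(3,1):1 a15@(4,1):0
t=4: a0@(1,3):0 a1@(0,0):0 a2@(4,2):0 a3@(2,2):1 a4@(5,3):0 a5@(3,3):0 a6@(1,0):0 a7@(0,2):0 a8@(5,0):0 a9@(0,4):0 a10@(5,4):0 a11@(2,3):0 a12@(4,4):0 a13@(5,1):0 a14@(3,1):1 a15@(4,1):0
t=5: a0@(1,3):0 a1@(0,0):0 a2@(4,2):0 a3@(2,2):0 a4@(5,3):0 a5@(3,3):0 a6@(1,0):0 a7@(0,2):0 a8@(5,0):0 a9@(0,4):0 a10@(5,4):0 a11@(2,3):0 a12@(4,4):0 a13@(5,1):0 a14@(3,1):1 a15@(4,1):0

2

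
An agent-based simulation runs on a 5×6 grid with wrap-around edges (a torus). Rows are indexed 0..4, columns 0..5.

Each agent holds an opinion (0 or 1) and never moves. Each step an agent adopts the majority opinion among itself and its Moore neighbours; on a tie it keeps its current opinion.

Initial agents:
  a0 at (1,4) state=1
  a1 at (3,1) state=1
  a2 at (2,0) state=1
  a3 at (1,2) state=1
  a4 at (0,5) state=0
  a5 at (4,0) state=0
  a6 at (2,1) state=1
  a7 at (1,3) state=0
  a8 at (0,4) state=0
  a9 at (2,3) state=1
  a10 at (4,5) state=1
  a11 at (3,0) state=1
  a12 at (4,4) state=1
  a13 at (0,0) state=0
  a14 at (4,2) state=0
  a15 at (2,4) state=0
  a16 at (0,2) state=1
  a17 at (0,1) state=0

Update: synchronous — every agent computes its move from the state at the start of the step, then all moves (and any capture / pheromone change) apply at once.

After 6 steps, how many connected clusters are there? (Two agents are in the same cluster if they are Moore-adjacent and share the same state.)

2

t=1: a0@(1,4):0 a1@(3,1):1 a2@(2,0):1 a3@(1,2):1 a4@(0,5):0 a5@(4,0):0 a6@(2,1):1 a7@(1,3):1 a8@(0,4):0 a9@(2,3):1 a10@(4,5):0 a11@(3,0):1 a12@(4,4):1 a13@(0,0):0 a14@(4,2):0 a15@(2,4):0 a16@(0,2):0 a17@(0,1):0
t=2: a0@(1,4):0 a1@(3,1):1 a2@(2,0):1 a3@(1,2):1 a4@(0,5):0 a5@(4,0):0 a6@(2,1):1 a7@(1,3):0 a8@(0,4):0 a9@(2,3):1 a10@(4,5):0 a11@(3,0):1 a12@(4,4):0 a13@(0,0):0 a14@(4,2):0 a15@(2,4):0 a16@(0,2):0 a17@(0,1):0
t=3: a0@(1,4):0 a1@(3,1):1 a2@(2,0):1 a3@(1,2):1 a4@(0,5):0 a5@(4,0):0 a6@(2,1):1 a7@(1,3):0 a8@(0,4):0 a9@(2,3):0 a10@(4,5):0 a11@(3,0):1 a12@(4,4):0 a13@(0,0):0 a14@(4,2):0 a15@(2,4):0 a16@(0,2):0 a17@(0,1):0
t=4: a0@(1,4):0 a1@(3,1):1 a2@(2,0):1 a3@(1,2):0 a4@(0,5):0 a5@(4,0):0 a6@(2,1):1 a7@(1,3):0 a8@(0,4):0 a9@(2,3):0 a10@(4,5):0 a11@(3,0):1 a12@(4,4):0 a13@(0,0):0 a14@(4,2):0 a15@(2,4):0 a16@(0,2):0 a17@(0,1):0
t=5: (unchanged — steady state)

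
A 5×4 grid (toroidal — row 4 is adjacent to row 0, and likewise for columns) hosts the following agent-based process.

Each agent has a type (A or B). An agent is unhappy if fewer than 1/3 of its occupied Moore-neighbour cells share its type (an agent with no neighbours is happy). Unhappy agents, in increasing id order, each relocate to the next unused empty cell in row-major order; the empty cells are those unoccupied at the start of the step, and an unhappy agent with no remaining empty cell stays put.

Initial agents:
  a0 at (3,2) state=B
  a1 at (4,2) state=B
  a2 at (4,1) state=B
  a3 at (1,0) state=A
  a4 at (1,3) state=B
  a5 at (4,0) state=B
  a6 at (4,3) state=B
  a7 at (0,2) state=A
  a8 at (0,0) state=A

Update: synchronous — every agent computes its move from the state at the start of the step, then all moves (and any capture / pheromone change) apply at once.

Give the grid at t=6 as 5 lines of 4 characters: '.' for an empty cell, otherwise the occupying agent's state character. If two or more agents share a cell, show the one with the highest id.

t=1: a0@(3,2):B a1@(4,2):B a2@(4,1):B a3@(1,0):A a4@(0,1):B a5@(4,0):B a6@(4,3):B a7@(0,3):A a8@(1,1):A
t=2: a0@(3,2):B a1@(4,2):B a2@(4,1):B a3@(1,0):A a4@(0,1):B a5@(4,0):B a6@(4,3):B a7@(0,0):A a8@(1,1):A
t=3: (unchanged — steady state)

AB..
AA..
....
..B.
BBBB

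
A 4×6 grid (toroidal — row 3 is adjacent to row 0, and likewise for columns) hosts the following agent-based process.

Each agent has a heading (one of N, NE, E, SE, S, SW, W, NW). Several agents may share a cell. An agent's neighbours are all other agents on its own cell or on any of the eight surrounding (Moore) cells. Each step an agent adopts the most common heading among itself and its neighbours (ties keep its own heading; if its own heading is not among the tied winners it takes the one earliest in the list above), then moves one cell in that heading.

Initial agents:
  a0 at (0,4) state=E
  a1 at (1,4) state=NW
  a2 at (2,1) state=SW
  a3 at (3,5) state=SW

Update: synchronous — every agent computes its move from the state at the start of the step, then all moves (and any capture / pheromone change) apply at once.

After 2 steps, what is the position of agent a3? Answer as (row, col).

(1, 3)

t=1: a0@(0,5):E a1@(0,3):NW a2@(3,0):SW a3@(0,4):SW
t=2: a0@(1,4):SW a1@(3,2):NW a2@(0,5):SW a3@(1,3):SW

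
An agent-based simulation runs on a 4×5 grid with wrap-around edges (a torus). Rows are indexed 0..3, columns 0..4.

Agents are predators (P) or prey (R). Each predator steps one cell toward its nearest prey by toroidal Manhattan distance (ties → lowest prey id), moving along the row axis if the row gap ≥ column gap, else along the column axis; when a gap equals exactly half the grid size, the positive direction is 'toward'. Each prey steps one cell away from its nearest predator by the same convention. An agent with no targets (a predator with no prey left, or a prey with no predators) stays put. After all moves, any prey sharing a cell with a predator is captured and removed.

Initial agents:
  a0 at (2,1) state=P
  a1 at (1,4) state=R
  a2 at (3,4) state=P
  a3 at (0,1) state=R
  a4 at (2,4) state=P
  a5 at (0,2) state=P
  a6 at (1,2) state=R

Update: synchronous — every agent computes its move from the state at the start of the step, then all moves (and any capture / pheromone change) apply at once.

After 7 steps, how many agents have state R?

1

t=1: a0@(3,1):P a2@(0,4):P a3@(0,0):R a4@(1,4):P a5@(0,1):P a6@(2,2):R
t=2: a0@(0,1):P a2@(0,0):P a4@(0,4):P a5@(0,0):P a6@(1,2):R
t=3: a0@(1,1):P a2@(0,1):P a4@(0,3):P a5@(0,1):P a6@(2,2):R
t=4: a0@(2,1):P a2@(1,1):P a4@(1,3):P a5@(1,1):P a6@(3,2):R
t=5: a0@(3,1):P a2@(2,1):P a4@(2,3):P a5@(2,1):P a6@(0,2):R
t=6: a0@(0,1):P a2@(3,1):P a4@(3,3):P a5@(3,1):P a6@(1,2):R
t=7: a0@(1,1):P a2@(0,1):P a4@(0,3):P a5@(0,1):P a6@(2,2):R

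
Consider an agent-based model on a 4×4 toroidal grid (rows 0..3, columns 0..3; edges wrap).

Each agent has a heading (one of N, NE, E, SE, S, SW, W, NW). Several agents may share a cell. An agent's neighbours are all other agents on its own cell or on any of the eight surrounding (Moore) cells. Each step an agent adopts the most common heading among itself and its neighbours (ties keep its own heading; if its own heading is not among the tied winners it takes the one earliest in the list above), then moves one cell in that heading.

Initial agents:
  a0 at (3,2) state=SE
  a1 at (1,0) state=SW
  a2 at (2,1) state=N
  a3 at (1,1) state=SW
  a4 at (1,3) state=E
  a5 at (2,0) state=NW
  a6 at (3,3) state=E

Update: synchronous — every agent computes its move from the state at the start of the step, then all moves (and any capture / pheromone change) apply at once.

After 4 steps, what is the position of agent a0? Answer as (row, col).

(2, 2)

t=1: a0@(0,3):SE a1@(2,3):SW a2@(3,0):SW a3@(2,0):SW a4@(1,0):E a5@(2,1):E a6@(3,0):E
t=2: a0@(0,0):E a1@(3,2):SW a2@(0,3):SW a3@(3,3):SW a4@(1,1):E a5@(2,2):E a6@(0,3):SW
t=3: a0@(1,3):SW a1@(0,1):SW a2@(1,2):SW a3@(0,2):SW a4@(1,2):E a5@(2,3):E a6@(1,2):SW
t=4: a0@(2,2):SW a1@(1,0):SW a2@(2,1):SW a3@(1,1):SW a4@(2,1):SW a5@(3,2):SW a6@(2,1):SW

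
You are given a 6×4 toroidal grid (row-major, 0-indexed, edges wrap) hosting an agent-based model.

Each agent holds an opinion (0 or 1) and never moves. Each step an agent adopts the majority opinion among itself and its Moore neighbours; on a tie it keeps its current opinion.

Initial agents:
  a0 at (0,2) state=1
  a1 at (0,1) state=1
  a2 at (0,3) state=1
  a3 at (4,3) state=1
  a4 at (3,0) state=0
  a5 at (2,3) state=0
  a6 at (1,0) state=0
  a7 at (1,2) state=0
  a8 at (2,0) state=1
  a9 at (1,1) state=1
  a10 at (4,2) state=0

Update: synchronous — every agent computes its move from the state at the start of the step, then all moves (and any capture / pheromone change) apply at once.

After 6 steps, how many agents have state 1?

t=1: a0@(0,2):1 a1@(0,1):1 a2@(0,3):1 a3@(4,3):0 a4@(3,0):0 a5@(2,3):0 a6@(1,0):1 a7@(1,2):1 a8@(2,0):0 a9@(1,1):1 a10@(4,2):0
t=2: (unchanged — steady state)

6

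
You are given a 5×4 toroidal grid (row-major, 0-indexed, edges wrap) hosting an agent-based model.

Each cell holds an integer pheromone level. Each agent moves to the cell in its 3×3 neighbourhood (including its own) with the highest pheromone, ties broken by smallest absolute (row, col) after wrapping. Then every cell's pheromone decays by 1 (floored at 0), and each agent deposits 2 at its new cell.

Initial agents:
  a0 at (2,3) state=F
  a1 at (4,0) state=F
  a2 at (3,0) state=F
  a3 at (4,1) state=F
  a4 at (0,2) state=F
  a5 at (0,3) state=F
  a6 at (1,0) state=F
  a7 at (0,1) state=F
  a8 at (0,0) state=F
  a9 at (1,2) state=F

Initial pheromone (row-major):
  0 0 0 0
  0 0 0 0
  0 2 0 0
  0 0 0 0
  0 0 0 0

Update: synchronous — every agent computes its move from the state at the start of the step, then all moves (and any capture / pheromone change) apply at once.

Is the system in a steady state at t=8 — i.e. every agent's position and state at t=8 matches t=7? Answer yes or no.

yes

t=1: a0@(1,0) a1@(0,0) a2@(2,1) a3@(0,0) a4@(0,1) a5@(0,0) a6@(2,1) a7@(0,0) a8@(0,0) a9@(2,1) | pheromone: 10 2 0 0 / 2 0 0 0 / 0 7 0 0 / 0 0 0 0 / 0 0 0 0
t=2: a0@(0,0) a1@(0,0) a2@(2,1) a3@(0,0) a4@(0,0) a5@(0,0) a6@(2,1) a7@(0,0) a8@(0,0) a9@(2,1) | pheromone: 23 1 0 0 / 1 0 0 0 / 0 12 0 0 / 0 0 0 0 / 0 0 0 0
t=3: a0@(0,0) a1@(0,0) a2@(2,1) a3@(0,0) a4@(0,0) a5@(0,0) a6@(2,1) a7@(0,0) a8@(0,0) a9@(2,1) | pheromone: 36 0 0 0 / 0 0 0 0 / 0 17 0 0 / 0 0 0 0 / 0 0 0 0
t=4: a0@(0,0) a1@(0,0) a2@(2,1) a3@(0,0) a4@(0,0) a5@(0,0) a6@(2,1) a7@(0,0) a8@(0,0) a9@(2,1) | pheromone: 49 0 0 0 / 0 0 0 0 / 0 22 0 0 / 0 0 0 0 / 0 0 0 0
t=5: a0@(0,0) a1@(0,0) a2@(2,1) a3@(0,0) a4@(0,0) a5@(0,0) a6@(2,1) a7@(0,0) a8@(0,0) a9@(2,1) | pheromone: 62 0 0 0 / 0 0 0 0 / 0 27 0 0 / 0 0 0 0 / 0 0 0 0
t=6: a0@(0,0) a1@(0,0) a2@(2,1) a3@(0,0) a4@(0,0) a5@(0,0) a6@(2,1) a7@(0,0) a8@(0,0) a9@(2,1) | pheromone: 75 0 0 0 / 0 0 0 0 / 0 32 0 0 / 0 0 0 0 / 0 0 0 0
t=7: a0@(0,0) a1@(0,0) a2@(2,1) a3@(0,0) a4@(0,0) a5@(0,0) a6@(2,1) a7@(0,0) a8@(0,0) a9@(2,1) | pheromone: 88 0 0 0 / 0 0 0 0 / 0 37 0 0 / 0 0 0 0 / 0 0 0 0
t=8: a0@(0,0) a1@(0,0) a2@(2,1) a3@(0,0) a4@(0,0) a5@(0,0) a6@(2,1) a7@(0,0) a8@(0,0) a9@(2,1) | pheromone: 101 0 0 0 / 0 0 0 0 / 0 42 0 0 / 0 0 0 0 / 0 0 0 0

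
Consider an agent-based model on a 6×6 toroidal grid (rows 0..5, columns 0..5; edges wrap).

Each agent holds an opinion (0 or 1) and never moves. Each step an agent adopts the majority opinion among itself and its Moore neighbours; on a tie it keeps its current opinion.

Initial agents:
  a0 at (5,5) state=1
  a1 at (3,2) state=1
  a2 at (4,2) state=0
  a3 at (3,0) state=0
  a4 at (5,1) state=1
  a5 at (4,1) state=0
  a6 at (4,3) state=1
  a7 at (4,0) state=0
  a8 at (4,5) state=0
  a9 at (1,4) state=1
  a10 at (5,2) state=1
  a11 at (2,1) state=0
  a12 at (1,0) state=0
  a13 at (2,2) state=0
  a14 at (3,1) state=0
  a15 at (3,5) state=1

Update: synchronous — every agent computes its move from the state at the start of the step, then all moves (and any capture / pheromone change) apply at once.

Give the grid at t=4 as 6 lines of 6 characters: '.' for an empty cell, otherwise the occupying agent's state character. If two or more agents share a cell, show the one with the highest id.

......
0...1.
.00...
000..0
0000.0
.00..0

t=1: a0@(5,5):0 a1@(3,2):0 a2@(4,2):1 a3@(3,0):0 a4@(5,1):0 a5@(4,1):0 a6@(4,3):1 a7@(4,0):0 a8@(4,5):0 a9@(1,4):1 a10@(5,2):1 a11@(2,1):0 a12@(1,0):0 a13@(2,2):0 a14@(3,1):0 a15@(3,5):0
t=2: a0@(5,5):0 a1@(3,2):0 a2@(4,2):0 a3@(3,0):0 a4@(5,1):0 a5@(4,1):0 a6@(4,3):1 a7@(4,0):0 a8@(4,5):0 a9@(1,4):1 a10@(5,2):1 a11@(2,1):0 a12@(1,0):0 a13@(2,2):0 a14@(3,1):0 a15@(3,5):0
t=3: a0@(5,5):0 a1@(3,2):0 a2@(4,2):0 a3@(3,0):0 a4@(5,1):0 a5@(4,1):0 a6@(4,3):1 a7@(4,0):0 a8@(4,5):0 a9@(1,4):1 a10@(5,2):0 a11@(2,1):0 a12@(1,0):0 a13@(2,2):0 a14@(3,1):0 a15@(3,5):0
t=4: a0@(5,5):0 a1@(3,2):0 a2@(4,2):0 a3@(3,0):0 a4@(5,1):0 a5@(4,1):0 a6@(4,3):0 a7@(4,0):0 a8@(4,5):0 a9@(1,4):1 a10@(5,2):0 a11@(2,1):0 a12@(1,0):0 a13@(2,2):0 a14@(3,1):0 a15@(3,5):0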